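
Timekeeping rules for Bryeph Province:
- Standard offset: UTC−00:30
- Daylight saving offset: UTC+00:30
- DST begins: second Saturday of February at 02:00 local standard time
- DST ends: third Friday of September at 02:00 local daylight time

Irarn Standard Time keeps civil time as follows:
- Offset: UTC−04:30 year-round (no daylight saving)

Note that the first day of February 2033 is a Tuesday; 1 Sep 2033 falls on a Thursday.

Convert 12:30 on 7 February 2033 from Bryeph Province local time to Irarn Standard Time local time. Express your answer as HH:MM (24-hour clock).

08:30

1 February 2033 is a Tuesday, so the first Saturday is February 5 and the second is February 12.
1 September 2033 is a Thursday, so the first Friday is September 2 and the third is September 16.
7 February 2033 does not fall between 12 February and 16 September, so daylight saving is not in effect and Bryeph Province is at UTC−00:30.
12:30 Bryeph Province + 0h30m = 13:00 UTC.
Irarn Standard Time stays on UTC−04:30 all year.
13:00 UTC − 4h30m = 08:30 Irarn Standard Time.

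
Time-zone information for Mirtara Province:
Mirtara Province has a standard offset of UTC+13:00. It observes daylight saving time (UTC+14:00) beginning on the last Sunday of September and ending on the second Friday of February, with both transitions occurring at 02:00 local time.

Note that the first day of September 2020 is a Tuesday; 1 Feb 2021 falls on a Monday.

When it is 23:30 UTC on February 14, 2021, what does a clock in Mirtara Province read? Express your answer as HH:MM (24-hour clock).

12:30

1 September 2020 is a Tuesday, so Sundays fall on 6, 13, 20, 27; the last is September 27.
1 February 2021 is a Monday, so the first Friday is February 5 and the second is February 12.
At the standard offset (UTC+13:00), 23:30 UTC + 13h = 12:30 Mirtara Province standard time (rolling into the next day, 15 February 2021).
Daylight saving runs 27 September 2020 – 12 February 2021; the standard-time date in Mirtara Province, February 15, 2021, is outside that window, so Mirtara Province is on standard time at UTC+13:00.
23:30 UTC + 13h = 12:30 local (rolling into the next day, 15 February 2021).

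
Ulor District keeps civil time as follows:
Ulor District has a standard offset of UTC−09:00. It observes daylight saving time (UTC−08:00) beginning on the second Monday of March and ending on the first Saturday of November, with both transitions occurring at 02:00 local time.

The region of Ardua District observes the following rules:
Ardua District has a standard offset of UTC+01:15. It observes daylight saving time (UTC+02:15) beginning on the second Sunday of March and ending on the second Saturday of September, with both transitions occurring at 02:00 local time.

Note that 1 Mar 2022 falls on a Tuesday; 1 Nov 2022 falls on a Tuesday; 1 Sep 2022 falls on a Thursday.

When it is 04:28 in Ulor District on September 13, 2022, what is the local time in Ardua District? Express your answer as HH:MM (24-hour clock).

1 March 2022 is a Tuesday, so the first Monday is March 7 and the second is March 14.
1 November 2022 is a Tuesday, so the first Saturday is November 5.
September 13, 2022 falls between 14 March and 5 November, so daylight saving is in effect and Ulor District is at UTC−08:00.
04:28 Ulor District + 8h = 12:28 UTC.
1 March 2022 is a Tuesday, so the first Sunday is March 6 and the second is March 13.
1 September 2022 is a Thursday, so the first Saturday is September 3 and the second is September 10.
At the standard offset (UTC+01:15), 12:28 UTC + 1h15m = 13:43 Ardua District standard time.
The standard-time date in Ardua District, September 13, 2022, does not fall between 13 March and 10 September, so daylight saving is not in effect and Ardua District is at UTC+01:15.
12:28 UTC + 1h15m = 13:43 Ardua District.

13:43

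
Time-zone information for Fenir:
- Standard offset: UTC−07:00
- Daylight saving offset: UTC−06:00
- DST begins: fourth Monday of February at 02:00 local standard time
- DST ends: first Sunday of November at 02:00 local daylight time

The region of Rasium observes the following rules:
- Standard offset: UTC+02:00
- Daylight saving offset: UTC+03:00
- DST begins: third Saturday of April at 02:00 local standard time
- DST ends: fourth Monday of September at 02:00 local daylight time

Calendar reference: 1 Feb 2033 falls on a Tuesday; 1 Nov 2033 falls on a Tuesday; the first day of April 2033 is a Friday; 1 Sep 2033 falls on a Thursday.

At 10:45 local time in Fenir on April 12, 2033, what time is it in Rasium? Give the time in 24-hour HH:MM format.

1 February 2033 is a Tuesday, so the first Monday is February 7 and the fourth is February 28.
1 November 2033 is a Tuesday, so the first Sunday is November 6.
April 12, 2033 falls between 28 February and 6 November, so daylight saving is in effect and Fenir is at UTC−06:00.
10:45 Fenir + 6h = 16:45 UTC.
1 April 2033 is a Friday, so the first Saturday is April 2 and the third is April 16.
1 September 2033 is a Thursday, so the first Monday is September 5 and the fourth is September 26.
At the standard offset (UTC+02:00), 16:45 UTC + 2h = 18:45 Rasium standard time.
The standard-time date in Rasium, April 12, 2033, is outside the daylight-saving period (16 April – 26 September), so Rasium is on standard time, UTC+02:00.
16:45 UTC + 2h = 18:45 Rasium.

18:45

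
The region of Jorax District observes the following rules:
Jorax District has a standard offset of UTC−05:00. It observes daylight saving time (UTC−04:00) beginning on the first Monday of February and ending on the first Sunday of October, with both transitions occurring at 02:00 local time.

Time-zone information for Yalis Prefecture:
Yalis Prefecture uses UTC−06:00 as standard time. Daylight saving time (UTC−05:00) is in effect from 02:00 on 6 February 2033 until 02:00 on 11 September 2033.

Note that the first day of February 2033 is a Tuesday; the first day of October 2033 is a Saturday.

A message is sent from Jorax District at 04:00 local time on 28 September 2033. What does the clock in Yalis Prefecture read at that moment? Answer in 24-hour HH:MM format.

1 February 2033 is a Tuesday, so the first Monday is February 7.
1 October 2033 is a Saturday, so the first Sunday is October 2.
28 September 2033 falls between 7 February and 2 October, so daylight saving is in effect and Jorax District is at UTC−04:00.
04:00 Jorax District + 4h = 08:00 UTC.
At the standard offset (UTC−06:00), 08:00 UTC − 6h = 02:00 Yalis Prefecture standard time.
The standard-time date in Yalis Prefecture, 28 September 2033, does not fall between 6 February and 11 September, so daylight saving is not in effect and Yalis Prefecture is at UTC−06:00.
08:00 UTC − 6h = 02:00 Yalis Prefecture.

02:00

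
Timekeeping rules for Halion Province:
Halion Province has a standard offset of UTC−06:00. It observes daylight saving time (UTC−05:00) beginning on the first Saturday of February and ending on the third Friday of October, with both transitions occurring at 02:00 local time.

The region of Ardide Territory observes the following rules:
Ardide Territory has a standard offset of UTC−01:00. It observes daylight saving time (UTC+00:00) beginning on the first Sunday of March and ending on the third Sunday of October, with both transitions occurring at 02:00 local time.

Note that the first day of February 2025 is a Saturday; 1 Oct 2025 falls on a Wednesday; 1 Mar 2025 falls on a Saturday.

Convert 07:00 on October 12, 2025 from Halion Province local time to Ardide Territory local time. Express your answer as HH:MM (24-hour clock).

1 February 2025 is a Saturday, so the first Saturday is February 1.
1 October 2025 is a Wednesday, so the first Friday is October 3 and the third is October 17.
October 12, 2025 lies within the daylight-saving period (1 February – 17 October), so Halion Province is on daylight time, UTC−05:00.
07:00 Halion Province + 5h = 12:00 UTC.
1 March 2025 is a Saturday, so the first Sunday is March 2.
1 October 2025 is a Wednesday, so the first Sunday is October 5 and the third is October 19.
At the standard offset (UTC−01:00), 12:00 UTC − 1h = 11:00 Ardide Territory standard time.
The standard-time date in Ardide Territory, October 12, 2025, lies within the daylight-saving period (2 March – 19 October), so Ardide Territory is on daylight time, UTC+00:00.
12:00 UTC + 0h = 12:00 Ardide Territory.

12:00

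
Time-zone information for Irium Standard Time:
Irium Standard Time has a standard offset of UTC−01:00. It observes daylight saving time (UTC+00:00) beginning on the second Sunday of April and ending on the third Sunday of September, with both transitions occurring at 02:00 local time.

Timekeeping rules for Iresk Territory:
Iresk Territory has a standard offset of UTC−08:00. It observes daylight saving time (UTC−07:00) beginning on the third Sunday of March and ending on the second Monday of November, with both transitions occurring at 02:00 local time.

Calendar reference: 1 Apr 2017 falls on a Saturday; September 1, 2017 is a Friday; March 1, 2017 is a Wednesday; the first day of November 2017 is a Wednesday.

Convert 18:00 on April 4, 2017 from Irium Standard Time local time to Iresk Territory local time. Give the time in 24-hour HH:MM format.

1 April 2017 is a Saturday, so the first Sunday is April 2 and the second is April 9.
1 September 2017 is a Friday, so the first Sunday is September 3 and the third is September 17.
April 4, 2017 does not fall between 9 April and 17 September, so daylight saving is not in effect and Irium Standard Time is at UTC−01:00.
18:00 Irium Standard Time + 1h = 19:00 UTC.
1 March 2017 is a Wednesday, so the first Sunday is March 5 and the third is March 19.
1 November 2017 is a Wednesday, so the first Monday is November 6 and the second is November 13.
At the standard offset (UTC−08:00), 19:00 UTC − 8h = 11:00 Iresk Territory standard time.
The standard-time date in Iresk Territory, April 4, 2017, falls between 19 March and 13 November, so daylight saving is in effect and Iresk Territory is at UTC−07:00.
19:00 UTC − 7h = 12:00 Iresk Territory.

12:00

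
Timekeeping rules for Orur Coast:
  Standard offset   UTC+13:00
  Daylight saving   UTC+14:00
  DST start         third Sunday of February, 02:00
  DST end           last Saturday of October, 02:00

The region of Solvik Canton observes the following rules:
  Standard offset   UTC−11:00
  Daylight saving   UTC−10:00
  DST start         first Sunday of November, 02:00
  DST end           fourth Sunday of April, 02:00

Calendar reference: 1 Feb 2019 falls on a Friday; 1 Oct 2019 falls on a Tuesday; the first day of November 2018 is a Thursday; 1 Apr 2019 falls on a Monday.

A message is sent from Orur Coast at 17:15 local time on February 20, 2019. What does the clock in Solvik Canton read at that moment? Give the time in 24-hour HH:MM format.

1 February 2019 is a Friday, so the first Sunday is February 3 and the third is February 17.
1 October 2019 is a Tuesday, so Saturdays fall on 5, 12, 19, 26; the last is October 26.
Daylight saving runs 17 February – 26 October; February 20, 2019 is inside that window, so Orur Coast is at UTC+14:00.
17:15 Orur Coast − 14h = 03:15 UTC.
1 November 2018 is a Thursday, so the first Sunday is November 4.
1 April 2019 is a Monday, so the first Sunday is April 7 and the fourth is April 28.
At the standard offset (UTC−11:00), 03:15 UTC − 11h = 16:15 Solvik Canton standard time (rolling into the previous day, 19 February 2019).
The standard-time date in Solvik Canton, February 19, 2019, lies within the daylight-saving period (4 November 2018 – 28 April 2019), so Solvik Canton is on daylight time, UTC−10:00.
03:15 UTC − 10h = 17:15 Solvik Canton (rolling into the previous day, 19 February 2019).

17:15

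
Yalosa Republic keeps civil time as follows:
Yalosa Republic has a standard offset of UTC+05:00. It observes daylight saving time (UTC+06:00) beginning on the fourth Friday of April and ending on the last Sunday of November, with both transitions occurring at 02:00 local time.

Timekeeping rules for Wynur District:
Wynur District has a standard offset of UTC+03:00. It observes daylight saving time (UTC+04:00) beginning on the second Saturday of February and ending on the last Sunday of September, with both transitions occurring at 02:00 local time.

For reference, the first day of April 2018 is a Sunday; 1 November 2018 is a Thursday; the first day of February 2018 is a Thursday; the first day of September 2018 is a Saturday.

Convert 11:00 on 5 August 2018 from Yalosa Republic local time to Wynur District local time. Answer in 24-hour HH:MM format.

1 April 2018 is a Sunday, so the first Friday is April 6 and the fourth is April 27.
1 November 2018 is a Thursday, so Sundays fall on 4, 11, 18, 25; the last is November 25.
Daylight saving runs 27 April – 25 November; 5 August 2018 is inside that window, so Yalosa Republic is at UTC+06:00.
11:00 Yalosa Republic − 6h = 05:00 UTC.
1 February 2018 is a Thursday, so the first Saturday is February 3 and the second is February 10.
1 September 2018 is a Saturday, so Sundays fall on 2, 9, 16, 23, 30; the last is September 30.
At the standard offset (UTC+03:00), 05:00 UTC + 3h = 08:00 Wynur District standard time.
Daylight saving runs 10 February – 30 September; the standard-time date in Wynur District, 5 August 2018, is inside that window, so Wynur District is at UTC+04:00.
05:00 UTC + 4h = 09:00 Wynur District.

09:00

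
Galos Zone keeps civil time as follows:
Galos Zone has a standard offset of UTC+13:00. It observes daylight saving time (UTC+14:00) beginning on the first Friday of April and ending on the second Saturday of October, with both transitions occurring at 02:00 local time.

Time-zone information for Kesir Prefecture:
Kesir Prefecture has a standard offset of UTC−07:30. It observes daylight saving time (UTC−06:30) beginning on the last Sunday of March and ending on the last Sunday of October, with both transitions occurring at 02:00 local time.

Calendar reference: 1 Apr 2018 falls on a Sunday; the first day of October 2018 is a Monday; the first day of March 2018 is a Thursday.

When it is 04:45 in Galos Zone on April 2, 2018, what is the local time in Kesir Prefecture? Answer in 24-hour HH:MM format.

09:15

1 April 2018 is a Sunday, so the first Friday is April 6.
1 October 2018 is a Monday, so the first Saturday is October 6 and the second is October 13.
Daylight saving runs 6 April – 13 October; April 2, 2018 is outside that window, so Galos Zone is on standard time at UTC+13:00.
04:45 Galos Zone − 13h = 15:45 UTC (rolling into the previous day, 1 April 2018).
1 March 2018 is a Thursday, so Sundays fall on 4, 11, 18, 25; the last is March 25.
1 October 2018 is a Monday, so Sundays fall on 7, 14, 21, 28; the last is October 28.
At the standard offset (UTC−07:30), 15:45 UTC − 7h30m = 08:15 Kesir Prefecture standard time.
Daylight saving runs 25 March – 28 October; the standard-time date in Kesir Prefecture, April 1, 2018, is inside that window, so Kesir Prefecture is at UTC−06:30.
15:45 UTC − 6h30m = 09:15 Kesir Prefecture.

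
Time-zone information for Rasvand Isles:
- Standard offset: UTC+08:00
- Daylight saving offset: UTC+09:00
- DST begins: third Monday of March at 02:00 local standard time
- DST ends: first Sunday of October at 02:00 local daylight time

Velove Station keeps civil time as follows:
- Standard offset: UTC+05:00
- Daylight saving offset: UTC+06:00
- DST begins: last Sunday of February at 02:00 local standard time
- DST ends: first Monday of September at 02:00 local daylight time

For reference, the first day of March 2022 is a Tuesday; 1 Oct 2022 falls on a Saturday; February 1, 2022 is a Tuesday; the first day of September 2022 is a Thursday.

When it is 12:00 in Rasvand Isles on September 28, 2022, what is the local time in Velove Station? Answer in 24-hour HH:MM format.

1 March 2022 is a Tuesday, so the first Monday is March 7 and the third is March 21.
1 October 2022 is a Saturday, so the first Sunday is October 2.
Daylight saving runs 21 March – 2 October; September 28, 2022 is inside that window, so Rasvand Isles is at UTC+09:00.
12:00 Rasvand Isles − 9h = 03:00 UTC.
1 February 2022 is a Tuesday, so Sundays fall on 6, 13, 20, 27; the last is February 27.
1 September 2022 is a Thursday, so the first Monday is September 5.
At the standard offset (UTC+05:00), 03:00 UTC + 5h = 08:00 Velove Station standard time.
The standard-time date in Velove Station, September 28, 2022, does not fall between 27 February and 5 September, so daylight saving is not in effect and Velove Station is at UTC+05:00.
03:00 UTC + 5h = 08:00 Velove Station.

08:00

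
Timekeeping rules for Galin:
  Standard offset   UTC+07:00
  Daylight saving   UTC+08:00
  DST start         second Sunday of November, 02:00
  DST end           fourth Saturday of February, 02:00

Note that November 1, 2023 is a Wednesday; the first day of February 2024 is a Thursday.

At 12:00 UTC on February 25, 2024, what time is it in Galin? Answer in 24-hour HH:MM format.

19:00

1 November 2023 is a Wednesday, so the first Sunday is November 5 and the second is November 12.
1 February 2024 is a Thursday, so the first Saturday is February 3 and the fourth is February 24.
At the standard offset (UTC+07:00), 12:00 UTC + 7h = 19:00 Galin standard time.
The standard-time date in Galin, February 25, 2024, is outside the daylight-saving period (12 November 2023 – 24 February 2024), so Galin is on standard time, UTC+07:00.
12:00 UTC + 7h = 19:00 local.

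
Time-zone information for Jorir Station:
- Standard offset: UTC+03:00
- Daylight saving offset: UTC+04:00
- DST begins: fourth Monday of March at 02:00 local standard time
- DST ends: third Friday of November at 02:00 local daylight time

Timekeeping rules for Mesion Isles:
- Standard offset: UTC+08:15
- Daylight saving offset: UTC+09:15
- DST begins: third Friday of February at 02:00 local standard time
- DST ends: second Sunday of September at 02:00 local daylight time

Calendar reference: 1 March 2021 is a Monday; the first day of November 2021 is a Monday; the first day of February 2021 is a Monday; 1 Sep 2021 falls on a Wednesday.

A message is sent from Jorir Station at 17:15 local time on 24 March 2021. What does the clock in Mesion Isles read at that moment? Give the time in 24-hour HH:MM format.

1 March 2021 is a Monday, so the first Monday is March 1 and the fourth is March 22.
1 November 2021 is a Monday, so the first Friday is November 5 and the third is November 19.
Daylight saving runs 22 March – 19 November; 24 March 2021 is inside that window, so Jorir Station is at UTC+04:00.
17:15 Jorir Station − 4h = 13:15 UTC.
1 February 2021 is a Monday, so the first Friday is February 5 and the third is February 19.
1 September 2021 is a Wednesday, so the first Sunday is September 5 and the second is September 12.
At the standard offset (UTC+08:15), 13:15 UTC + 8h15m = 21:30 Mesion Isles standard time.
Daylight saving runs 19 February – 12 September; the standard-time date in Mesion Isles, 24 March 2021, is inside that window, so Mesion Isles is at UTC+09:15.
13:15 UTC + 9h15m = 22:30 Mesion Isles.

22:30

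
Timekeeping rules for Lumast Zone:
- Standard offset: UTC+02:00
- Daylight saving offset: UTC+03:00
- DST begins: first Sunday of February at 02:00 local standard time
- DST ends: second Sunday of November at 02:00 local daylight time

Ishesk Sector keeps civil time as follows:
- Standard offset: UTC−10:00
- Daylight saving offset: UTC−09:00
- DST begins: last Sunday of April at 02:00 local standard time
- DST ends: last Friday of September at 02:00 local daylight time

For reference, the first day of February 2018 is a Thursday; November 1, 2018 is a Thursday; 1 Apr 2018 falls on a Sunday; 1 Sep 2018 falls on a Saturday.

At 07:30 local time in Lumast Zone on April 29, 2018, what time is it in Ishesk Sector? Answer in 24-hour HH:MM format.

18:30

1 February 2018 is a Thursday, so the first Sunday is February 4.
1 November 2018 is a Thursday, so the first Sunday is November 4 and the second is November 11.
April 29, 2018 lies within the daylight-saving period (4 February – 11 November), so Lumast Zone is on daylight time, UTC+03:00.
07:30 Lumast Zone − 3h = 04:30 UTC.
1 April 2018 is a Sunday, so Sundays fall on 1, 8, 15, 22, 29; the last is April 29.
1 September 2018 is a Saturday, so Fridays fall on 7, 14, 21, 28; the last is September 28.
At the standard offset (UTC−10:00), 04:30 UTC − 10h = 18:30 Ishesk Sector standard time (rolling into the previous day, 28 April 2018).
Daylight saving runs 29 April – 28 September; the standard-time date in Ishesk Sector, April 28, 2018, is outside that window, so Ishesk Sector is on standard time at UTC−10:00.
04:30 UTC − 10h = 18:30 Ishesk Sector (rolling into the previous day, 28 April 2018).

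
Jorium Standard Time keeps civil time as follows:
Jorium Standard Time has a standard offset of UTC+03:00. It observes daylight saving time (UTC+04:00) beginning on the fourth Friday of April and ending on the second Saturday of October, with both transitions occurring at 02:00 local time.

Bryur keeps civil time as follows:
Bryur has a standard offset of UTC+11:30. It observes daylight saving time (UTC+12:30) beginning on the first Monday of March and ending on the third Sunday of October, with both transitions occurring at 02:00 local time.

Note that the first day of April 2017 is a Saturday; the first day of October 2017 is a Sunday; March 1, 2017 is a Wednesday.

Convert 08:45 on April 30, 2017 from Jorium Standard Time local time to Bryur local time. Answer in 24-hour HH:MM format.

1 April 2017 is a Saturday, so the first Friday is April 7 and the fourth is April 28.
1 October 2017 is a Sunday, so the first Saturday is October 7 and the second is October 14.
April 30, 2017 lies within the daylight-saving period (28 April – 14 October), so Jorium Standard Time is on daylight time, UTC+04:00.
08:45 Jorium Standard Time − 4h = 04:45 UTC.
1 March 2017 is a Wednesday, so the first Monday is March 6.
1 October 2017 is a Sunday, so the first Sunday is October 1 and the third is October 15.
At the standard offset (UTC+11:30), 04:45 UTC + 11h30m = 16:15 Bryur standard time.
The standard-time date in Bryur, April 30, 2017, lies within the daylight-saving period (6 March – 15 October), so Bryur is on daylight time, UTC+12:30.
04:45 UTC + 12h30m = 17:15 Bryur.

17:15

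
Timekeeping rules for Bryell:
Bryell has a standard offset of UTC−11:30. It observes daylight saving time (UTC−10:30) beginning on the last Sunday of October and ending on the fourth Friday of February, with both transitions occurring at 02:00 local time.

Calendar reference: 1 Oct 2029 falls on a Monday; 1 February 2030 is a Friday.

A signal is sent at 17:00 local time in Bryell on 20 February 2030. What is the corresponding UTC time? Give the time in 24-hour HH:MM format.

03:30

1 October 2029 is a Monday, so Sundays fall on 7, 14, 21, 28; the last is October 28.
1 February 2030 is a Friday, so the first Friday is February 1 and the fourth is February 22.
20 February 2030 lies within the daylight-saving period (28 October 2029 – 22 February 2030), so Bryell is on daylight time, UTC−10:30.
17:00 local + 10h30m = 03:30 UTC (rolling into the next day, 21 February 2030).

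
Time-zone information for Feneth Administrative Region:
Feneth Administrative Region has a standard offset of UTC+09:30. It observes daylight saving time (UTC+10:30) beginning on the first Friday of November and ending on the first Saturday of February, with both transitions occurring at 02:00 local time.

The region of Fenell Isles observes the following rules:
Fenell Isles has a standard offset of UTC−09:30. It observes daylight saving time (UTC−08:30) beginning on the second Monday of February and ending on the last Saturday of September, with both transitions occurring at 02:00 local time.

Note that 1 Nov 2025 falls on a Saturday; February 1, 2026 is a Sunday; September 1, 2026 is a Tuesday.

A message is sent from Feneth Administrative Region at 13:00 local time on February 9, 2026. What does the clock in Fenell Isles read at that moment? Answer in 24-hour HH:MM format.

1 November 2025 is a Saturday, so the first Friday is November 7.
1 February 2026 is a Sunday, so the first Saturday is February 7.
Daylight saving runs 7 November 2025 – 7 February 2026; February 9, 2026 is outside that window, so Feneth Administrative Region is on standard time at UTC+09:30.
13:00 Feneth Administrative Region − 9h30m = 03:30 UTC.
1 February 2026 is a Sunday, so the first Monday is February 2 and the second is February 9.
1 September 2026 is a Tuesday, so Saturdays fall on 5, 12, 19, 26; the last is September 26.
At the standard offset (UTC−09:30), 03:30 UTC − 9h30m = 18:00 Fenell Isles standard time (rolling into the previous day, 8 February 2026).
The standard-time date in Fenell Isles, February 8, 2026, is outside the daylight-saving period (9 February – 26 September), so Fenell Isles is on standard time, UTC−09:30.
03:30 UTC − 9h30m = 18:00 Fenell Isles (rolling into the previous day, 8 February 2026).

18:00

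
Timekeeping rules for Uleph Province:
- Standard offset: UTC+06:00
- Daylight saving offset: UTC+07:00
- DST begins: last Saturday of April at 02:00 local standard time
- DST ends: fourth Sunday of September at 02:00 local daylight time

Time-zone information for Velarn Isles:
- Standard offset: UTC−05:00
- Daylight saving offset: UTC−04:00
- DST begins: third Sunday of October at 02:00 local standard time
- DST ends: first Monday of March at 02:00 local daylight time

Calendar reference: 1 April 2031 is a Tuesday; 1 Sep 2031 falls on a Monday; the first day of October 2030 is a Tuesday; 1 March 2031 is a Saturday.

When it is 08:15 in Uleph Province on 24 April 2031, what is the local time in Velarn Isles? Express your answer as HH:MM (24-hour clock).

21:15

1 April 2031 is a Tuesday, so Saturdays fall on 5, 12, 19, 26; the last is April 26.
1 September 2031 is a Monday, so the first Sunday is September 7 and the fourth is September 28.
24 April 2031 is outside the daylight-saving period (26 April – 28 September), so Uleph Province is on standard time, UTC+06:00.
08:15 Uleph Province − 6h = 02:15 UTC.
1 October 2030 is a Tuesday, so the first Sunday is October 6 and the third is October 20.
1 March 2031 is a Saturday, so the first Monday is March 3.
At the standard offset (UTC−05:00), 02:15 UTC − 5h = 21:15 Velarn Isles standard time (rolling into the previous day, 23 April 2031).
The standard-time date in Velarn Isles, 23 April 2031, is outside the daylight-saving period (20 October 2030 – 3 March 2031), so Velarn Isles is on standard time, UTC−05:00.
02:15 UTC − 5h = 21:15 Velarn Isles (rolling into the previous day, 23 April 2031).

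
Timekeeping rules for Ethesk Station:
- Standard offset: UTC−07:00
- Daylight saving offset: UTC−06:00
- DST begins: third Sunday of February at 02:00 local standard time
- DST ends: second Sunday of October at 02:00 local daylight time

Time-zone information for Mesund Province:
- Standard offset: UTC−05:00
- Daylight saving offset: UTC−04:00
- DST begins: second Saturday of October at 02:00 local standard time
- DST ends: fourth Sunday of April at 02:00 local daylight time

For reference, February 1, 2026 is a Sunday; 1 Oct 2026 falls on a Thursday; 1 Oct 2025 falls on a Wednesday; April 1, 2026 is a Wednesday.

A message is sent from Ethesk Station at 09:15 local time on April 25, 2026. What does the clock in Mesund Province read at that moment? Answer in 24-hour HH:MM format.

1 February 2026 is a Sunday, so the first Sunday is February 1 and the third is February 15.
1 October 2026 is a Thursday, so the first Sunday is October 4 and the second is October 11.
Daylight saving runs 15 February – 11 October; April 25, 2026 is inside that window, so Ethesk Station is at UTC−06:00.
09:15 Ethesk Station + 6h = 15:15 UTC.
1 October 2025 is a Wednesday, so the first Saturday is October 4 and the second is October 11.
1 April 2026 is a Wednesday, so the first Sunday is April 5 and the fourth is April 26.
At the standard offset (UTC−05:00), 15:15 UTC − 5h = 10:15 Mesund Province standard time.
The standard-time date in Mesund Province, April 25, 2026, falls between 11 October 2025 and 26 April 2026, so daylight saving is in effect and Mesund Province is at UTC−04:00.
15:15 UTC − 4h = 11:15 Mesund Province.

11:15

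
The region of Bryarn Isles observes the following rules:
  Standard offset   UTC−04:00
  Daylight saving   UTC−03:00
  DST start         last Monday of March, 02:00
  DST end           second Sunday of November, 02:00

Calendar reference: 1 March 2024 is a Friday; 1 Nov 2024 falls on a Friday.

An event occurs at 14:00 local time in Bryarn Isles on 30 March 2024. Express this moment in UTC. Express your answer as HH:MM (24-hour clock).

1 March 2024 is a Friday, so Mondays fall on 4, 11, 18, 25; the last is March 25.
1 November 2024 is a Friday, so the first Sunday is November 3 and the second is November 10.
30 March 2024 lies within the daylight-saving period (25 March – 10 November), so Bryarn Isles is on daylight time, UTC−03:00.
14:00 local + 3h = 17:00 UTC.

17:00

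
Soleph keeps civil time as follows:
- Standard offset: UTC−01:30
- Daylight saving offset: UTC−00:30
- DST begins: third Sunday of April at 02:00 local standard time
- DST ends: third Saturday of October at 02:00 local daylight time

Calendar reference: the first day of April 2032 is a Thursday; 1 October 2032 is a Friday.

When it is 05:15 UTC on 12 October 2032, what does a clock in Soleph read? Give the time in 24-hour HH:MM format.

04:45

1 April 2032 is a Thursday, so the first Sunday is April 4 and the third is April 18.
1 October 2032 is a Friday, so the first Saturday is October 2 and the third is October 16.
At the standard offset (UTC−01:30), 05:15 UTC − 1h30m = 03:45 Soleph standard time.
The standard-time date in Soleph, 12 October 2032, falls between 18 April and 16 October, so daylight saving is in effect and Soleph is at UTC−00:30.
05:15 UTC − 0h30m = 04:45 local.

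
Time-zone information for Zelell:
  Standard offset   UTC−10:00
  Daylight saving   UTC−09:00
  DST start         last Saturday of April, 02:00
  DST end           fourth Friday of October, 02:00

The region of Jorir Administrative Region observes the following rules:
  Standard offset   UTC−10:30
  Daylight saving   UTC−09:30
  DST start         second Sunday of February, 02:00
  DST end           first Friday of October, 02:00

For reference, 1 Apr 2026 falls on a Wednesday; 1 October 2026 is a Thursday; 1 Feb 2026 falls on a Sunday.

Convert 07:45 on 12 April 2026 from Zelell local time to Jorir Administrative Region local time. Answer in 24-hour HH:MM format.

1 April 2026 is a Wednesday, so Saturdays fall on 4, 11, 18, 25; the last is April 25.
1 October 2026 is a Thursday, so the first Friday is October 2 and the fourth is October 23.
12 April 2026 does not fall between 25 April and 23 October, so daylight saving is not in effect and Zelell is at UTC−10:00.
07:45 Zelell + 10h = 17:45 UTC.
1 February 2026 is a Sunday, so the first Sunday is February 1 and the second is February 8.
1 October 2026 is a Thursday, so the first Friday is October 2.
At the standard offset (UTC−10:30), 17:45 UTC − 10h30m = 07:15 Jorir Administrative Region standard time.
Daylight saving runs 8 February – 2 October; the standard-time date in Jorir Administrative Region, 12 April 2026, is inside that window, so Jorir Administrative Region is at UTC−09:30.
17:45 UTC − 9h30m = 08:15 Jorir Administrative Region.

08:15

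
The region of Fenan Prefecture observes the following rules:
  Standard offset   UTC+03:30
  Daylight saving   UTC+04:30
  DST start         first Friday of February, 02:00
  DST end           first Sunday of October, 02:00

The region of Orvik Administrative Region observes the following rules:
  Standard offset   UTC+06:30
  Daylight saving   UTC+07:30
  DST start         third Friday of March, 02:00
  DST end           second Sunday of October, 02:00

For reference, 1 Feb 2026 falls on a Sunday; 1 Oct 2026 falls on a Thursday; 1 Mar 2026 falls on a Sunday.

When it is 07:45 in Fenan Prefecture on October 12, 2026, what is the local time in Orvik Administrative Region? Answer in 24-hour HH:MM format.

10:45

1 February 2026 is a Sunday, so the first Friday is February 6.
1 October 2026 is a Thursday, so the first Sunday is October 4.
October 12, 2026 does not fall between 6 February and 4 October, so daylight saving is not in effect and Fenan Prefecture is at UTC+03:30.
07:45 Fenan Prefecture − 3h30m = 04:15 UTC.
1 March 2026 is a Sunday, so the first Friday is March 6 and the third is March 20.
1 October 2026 is a Thursday, so the first Sunday is October 4 and the second is October 11.
At the standard offset (UTC+06:30), 04:15 UTC + 6h30m = 10:45 Orvik Administrative Region standard time.
Daylight saving runs 20 March – 11 October; the standard-time date in Orvik Administrative Region, October 12, 2026, is outside that window, so Orvik Administrative Region is on standard time at UTC+06:30.
04:15 UTC + 6h30m = 10:45 Orvik Administrative Region.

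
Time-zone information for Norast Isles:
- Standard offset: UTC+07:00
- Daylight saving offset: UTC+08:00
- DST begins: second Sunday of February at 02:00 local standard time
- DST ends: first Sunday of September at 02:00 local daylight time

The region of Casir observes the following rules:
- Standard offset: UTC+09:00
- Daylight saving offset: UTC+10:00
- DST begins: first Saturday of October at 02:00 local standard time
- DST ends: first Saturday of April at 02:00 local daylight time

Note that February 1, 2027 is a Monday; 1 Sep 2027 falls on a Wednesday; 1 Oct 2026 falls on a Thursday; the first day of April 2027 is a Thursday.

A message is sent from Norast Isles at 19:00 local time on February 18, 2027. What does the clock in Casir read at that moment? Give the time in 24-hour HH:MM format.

21:00

1 February 2027 is a Monday, so the first Sunday is February 7 and the second is February 14.
1 September 2027 is a Wednesday, so the first Sunday is September 5.
February 18, 2027 lies within the daylight-saving period (14 February – 5 September), so Norast Isles is on daylight time, UTC+08:00.
19:00 Norast Isles − 8h = 11:00 UTC.
1 October 2026 is a Thursday, so the first Saturday is October 3.
1 April 2027 is a Thursday, so the first Saturday is April 3.
At the standard offset (UTC+09:00), 11:00 UTC + 9h = 20:00 Casir standard time.
The standard-time date in Casir, February 18, 2027, falls between 3 October 2026 and 3 April 2027, so daylight saving is in effect and Casir is at UTC+10:00.
11:00 UTC + 10h = 21:00 Casir.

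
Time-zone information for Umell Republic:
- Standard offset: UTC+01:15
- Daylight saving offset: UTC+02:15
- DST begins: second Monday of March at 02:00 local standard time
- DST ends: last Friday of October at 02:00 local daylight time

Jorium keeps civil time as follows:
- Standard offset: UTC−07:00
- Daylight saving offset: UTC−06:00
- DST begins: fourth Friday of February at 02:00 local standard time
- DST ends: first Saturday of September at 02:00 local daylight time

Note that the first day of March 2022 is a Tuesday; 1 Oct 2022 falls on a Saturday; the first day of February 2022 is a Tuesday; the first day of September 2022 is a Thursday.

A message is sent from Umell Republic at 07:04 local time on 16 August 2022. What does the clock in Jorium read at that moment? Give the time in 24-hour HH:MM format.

1 March 2022 is a Tuesday, so the first Monday is March 7 and the second is March 14.
1 October 2022 is a Saturday, so Fridays fall on 7, 14, 21, 28; the last is October 28.
16 August 2022 lies within the daylight-saving period (14 March – 28 October), so Umell Republic is on daylight time, UTC+02:15.
07:04 Umell Republic − 2h15m = 04:49 UTC.
1 February 2022 is a Tuesday, so the first Friday is February 4 and the fourth is February 25.
1 September 2022 is a Thursday, so the first Saturday is September 3.
At the standard offset (UTC−07:00), 04:49 UTC − 7h = 21:49 Jorium standard time (rolling into the previous day, 15 August 2022).
The standard-time date in Jorium, 15 August 2022, falls between 25 February and 3 September, so daylight saving is in effect and Jorium is at UTC−06:00.
04:49 UTC − 6h = 22:49 Jorium (rolling into the previous day, 15 August 2022).

22:49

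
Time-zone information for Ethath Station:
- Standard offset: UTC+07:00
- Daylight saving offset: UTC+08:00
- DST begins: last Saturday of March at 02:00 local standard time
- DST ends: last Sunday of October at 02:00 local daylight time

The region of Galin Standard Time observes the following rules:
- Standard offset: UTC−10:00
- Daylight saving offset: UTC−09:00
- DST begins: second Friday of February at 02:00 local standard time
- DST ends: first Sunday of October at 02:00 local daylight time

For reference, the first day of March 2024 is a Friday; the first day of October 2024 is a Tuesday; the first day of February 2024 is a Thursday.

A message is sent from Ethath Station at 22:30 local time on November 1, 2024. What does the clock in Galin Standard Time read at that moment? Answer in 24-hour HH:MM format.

05:30

1 March 2024 is a Friday, so Saturdays fall on 2, 9, 16, 23, 30; the last is March 30.
1 October 2024 is a Tuesday, so Sundays fall on 6, 13, 20, 27; the last is October 27.
Daylight saving runs 30 March – 27 October; November 1, 2024 is outside that window, so Ethath Station is on standard time at UTC+07:00.
22:30 Ethath Station − 7h = 15:30 UTC.
1 February 2024 is a Thursday, so the first Friday is February 2 and the second is February 9.
1 October 2024 is a Tuesday, so the first Sunday is October 6.
At the standard offset (UTC−10:00), 15:30 UTC − 10h = 05:30 Galin Standard Time standard time.
Daylight saving runs 9 February – 6 October; the standard-time date in Galin Standard Time, November 1, 2024, is outside that window, so Galin Standard Time is on standard time at UTC−10:00.
15:30 UTC − 10h = 05:30 Galin Standard Time.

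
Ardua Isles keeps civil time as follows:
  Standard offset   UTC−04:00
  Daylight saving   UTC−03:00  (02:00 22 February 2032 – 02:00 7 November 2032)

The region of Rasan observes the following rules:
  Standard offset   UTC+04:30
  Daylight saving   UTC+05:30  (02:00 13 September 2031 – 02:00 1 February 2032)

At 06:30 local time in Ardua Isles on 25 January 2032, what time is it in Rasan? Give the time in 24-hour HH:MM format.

16:00

25 January 2032 is outside the daylight-saving period (22 February – 7 November), so Ardua Isles is on standard time, UTC−04:00.
06:30 Ardua Isles + 4h = 10:30 UTC.
At the standard offset (UTC+04:30), 10:30 UTC + 4h30m = 15:00 Rasan standard time.
The standard-time date in Rasan, 25 January 2032, lies within the daylight-saving period (13 September 2031 – 1 February 2032), so Rasan is on daylight time, UTC+05:30.
10:30 UTC + 5h30m = 16:00 Rasan.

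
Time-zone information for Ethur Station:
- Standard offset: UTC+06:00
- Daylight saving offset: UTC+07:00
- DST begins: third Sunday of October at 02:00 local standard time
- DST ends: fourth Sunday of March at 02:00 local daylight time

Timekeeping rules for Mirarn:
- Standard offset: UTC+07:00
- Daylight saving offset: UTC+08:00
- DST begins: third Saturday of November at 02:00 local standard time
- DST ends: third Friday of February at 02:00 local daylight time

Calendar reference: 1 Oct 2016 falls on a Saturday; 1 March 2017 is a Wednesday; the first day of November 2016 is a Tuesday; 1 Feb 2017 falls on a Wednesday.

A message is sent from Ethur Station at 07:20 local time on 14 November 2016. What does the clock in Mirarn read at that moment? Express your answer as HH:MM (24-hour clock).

1 October 2016 is a Saturday, so the first Sunday is October 2 and the third is October 16.
1 March 2017 is a Wednesday, so the first Sunday is March 5 and the fourth is March 26.
14 November 2016 falls between 16 October 2016 and 26 March 2017, so daylight saving is in effect and Ethur Station is at UTC+07:00.
07:20 Ethur Station − 7h = 00:20 UTC.
1 November 2016 is a Tuesday, so the first Saturday is November 5 and the third is November 19.
1 February 2017 is a Wednesday, so the first Friday is February 3 and the third is February 17.
At the standard offset (UTC+07:00), 00:20 UTC + 7h = 07:20 Mirarn standard time.
Daylight saving runs 19 November 2016 – 17 February 2017; the standard-time date in Mirarn, 14 November 2016, is outside that window, so Mirarn is on standard time at UTC+07:00.
00:20 UTC + 7h = 07:20 Mirarn.

07:20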